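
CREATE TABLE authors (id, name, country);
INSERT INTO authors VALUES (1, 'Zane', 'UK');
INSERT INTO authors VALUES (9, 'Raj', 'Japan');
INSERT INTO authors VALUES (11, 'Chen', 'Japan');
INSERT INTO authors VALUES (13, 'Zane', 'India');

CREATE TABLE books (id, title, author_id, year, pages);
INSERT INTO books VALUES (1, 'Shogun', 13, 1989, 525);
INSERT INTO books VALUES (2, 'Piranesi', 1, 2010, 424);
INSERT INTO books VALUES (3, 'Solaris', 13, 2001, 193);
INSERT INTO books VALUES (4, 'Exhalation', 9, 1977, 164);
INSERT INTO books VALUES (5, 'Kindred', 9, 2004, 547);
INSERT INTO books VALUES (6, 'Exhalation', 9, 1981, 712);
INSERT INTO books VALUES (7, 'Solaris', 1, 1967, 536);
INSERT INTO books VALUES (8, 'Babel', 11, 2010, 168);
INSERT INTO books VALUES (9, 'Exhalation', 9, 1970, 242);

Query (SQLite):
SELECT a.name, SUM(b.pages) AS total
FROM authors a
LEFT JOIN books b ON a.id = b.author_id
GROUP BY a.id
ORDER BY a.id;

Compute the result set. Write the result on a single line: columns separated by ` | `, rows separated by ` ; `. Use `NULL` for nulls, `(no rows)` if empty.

Zane | 960 ; Raj | 1665 ; Chen | 168 ; Zane | 718

LEFT JOIN keeps every authors row; unmatched ones get NULL for books columns.
Group by authors.id and compute SUM(b.pages). SUM over an all-NULL group is NULL.
  1: ids {2, 7} → SUM(b.pages)=960
  9: ids {4, 5, 6, 9} → SUM(b.pages)=1665
  11: ids {8} → SUM(b.pages)=168
  13: ids {1, 3} → SUM(b.pages)=718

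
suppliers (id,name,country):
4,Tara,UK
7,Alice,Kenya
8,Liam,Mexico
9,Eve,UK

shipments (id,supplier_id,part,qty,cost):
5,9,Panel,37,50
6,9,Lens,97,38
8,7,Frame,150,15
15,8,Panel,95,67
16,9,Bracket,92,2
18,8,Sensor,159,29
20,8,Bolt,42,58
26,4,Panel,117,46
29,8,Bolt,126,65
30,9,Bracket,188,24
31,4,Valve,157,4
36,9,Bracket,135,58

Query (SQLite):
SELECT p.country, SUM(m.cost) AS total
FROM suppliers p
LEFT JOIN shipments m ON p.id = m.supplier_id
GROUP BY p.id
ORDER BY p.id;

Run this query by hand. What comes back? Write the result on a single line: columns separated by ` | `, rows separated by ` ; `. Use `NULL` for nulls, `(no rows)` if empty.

LEFT JOIN keeps every suppliers row; unmatched ones get NULL for shipments columns.
Group by suppliers.id and compute SUM(m.cost). SUM over an all-NULL group is NULL.
  4: ids {26, 31} → SUM(m.cost)=50
  7: ids {8} → SUM(m.cost)=15
  8: ids {15, 18, 20, 29} → SUM(m.cost)=219
  9: ids {5, 6, 16, 30, 36} → SUM(m.cost)=172

UK | 50 ; Kenya | 15 ; Mexico | 219 ; UK | 172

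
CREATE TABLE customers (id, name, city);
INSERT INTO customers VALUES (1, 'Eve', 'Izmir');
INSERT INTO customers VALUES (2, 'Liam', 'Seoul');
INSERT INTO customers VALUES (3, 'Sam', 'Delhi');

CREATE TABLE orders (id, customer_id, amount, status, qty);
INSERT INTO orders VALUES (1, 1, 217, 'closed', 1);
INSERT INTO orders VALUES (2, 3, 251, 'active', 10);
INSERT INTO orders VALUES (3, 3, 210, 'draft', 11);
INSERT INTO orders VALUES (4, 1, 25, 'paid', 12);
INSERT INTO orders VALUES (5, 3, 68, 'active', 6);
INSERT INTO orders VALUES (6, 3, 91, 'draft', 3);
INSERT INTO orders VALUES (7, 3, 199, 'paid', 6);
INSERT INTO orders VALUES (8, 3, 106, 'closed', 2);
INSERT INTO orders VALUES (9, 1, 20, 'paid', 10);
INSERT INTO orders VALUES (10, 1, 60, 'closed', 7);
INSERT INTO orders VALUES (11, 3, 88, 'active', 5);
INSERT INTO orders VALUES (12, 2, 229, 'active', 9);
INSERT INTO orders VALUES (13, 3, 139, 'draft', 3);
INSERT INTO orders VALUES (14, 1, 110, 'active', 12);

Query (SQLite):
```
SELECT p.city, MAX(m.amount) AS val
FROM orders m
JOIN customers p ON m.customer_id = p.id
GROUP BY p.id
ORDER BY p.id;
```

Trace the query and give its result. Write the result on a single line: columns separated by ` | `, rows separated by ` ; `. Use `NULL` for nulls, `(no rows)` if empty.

Izmir | 217 ; Seoul | 229 ; Delhi | 251

Join each orders row to its customers via customer_id.
Group joined rows by customers.id; compute MAX(m.amount) per group.
  1: ids {1, 4, 9, 10, 14} → MAX(m.amount)=217
  2: ids {12} → MAX(m.amount)=229
  3: ids {2, 3, 5, 6, 7, 8, 11, 13} → MAX(m.amount)=251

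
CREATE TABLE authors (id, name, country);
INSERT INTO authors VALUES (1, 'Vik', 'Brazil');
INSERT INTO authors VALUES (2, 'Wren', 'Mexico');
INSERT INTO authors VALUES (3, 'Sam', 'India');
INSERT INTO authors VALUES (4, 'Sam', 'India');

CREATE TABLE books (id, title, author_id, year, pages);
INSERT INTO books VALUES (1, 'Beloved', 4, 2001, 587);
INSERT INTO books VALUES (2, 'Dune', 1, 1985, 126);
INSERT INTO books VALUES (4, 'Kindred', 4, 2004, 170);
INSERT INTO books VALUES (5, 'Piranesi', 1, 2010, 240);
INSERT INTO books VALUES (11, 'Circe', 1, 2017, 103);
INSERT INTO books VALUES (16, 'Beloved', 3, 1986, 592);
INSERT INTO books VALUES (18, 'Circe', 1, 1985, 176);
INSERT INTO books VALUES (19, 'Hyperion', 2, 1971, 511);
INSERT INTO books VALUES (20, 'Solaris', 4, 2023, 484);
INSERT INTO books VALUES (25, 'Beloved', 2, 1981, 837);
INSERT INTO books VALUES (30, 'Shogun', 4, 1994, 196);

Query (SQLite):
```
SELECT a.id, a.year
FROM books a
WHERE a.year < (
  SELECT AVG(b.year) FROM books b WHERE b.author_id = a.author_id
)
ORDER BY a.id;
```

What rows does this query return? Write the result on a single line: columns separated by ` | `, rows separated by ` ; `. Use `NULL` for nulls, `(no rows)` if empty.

1 | 2001 ; 2 | 1985 ; 4 | 2004 ; 18 | 1985 ; 19 | 1971 ; 30 | 1994

For each books row a, compute AVG(year) over rows sharing a.author_id.
Keep row a if a.year < that per-group AVG.
  author_id=1: AVG(year) = 1999.25
  author_id=2: AVG(year) = 1976.0
  author_id=3: AVG(year) = 1986.0
  author_id=4: AVG(year) = 2005.5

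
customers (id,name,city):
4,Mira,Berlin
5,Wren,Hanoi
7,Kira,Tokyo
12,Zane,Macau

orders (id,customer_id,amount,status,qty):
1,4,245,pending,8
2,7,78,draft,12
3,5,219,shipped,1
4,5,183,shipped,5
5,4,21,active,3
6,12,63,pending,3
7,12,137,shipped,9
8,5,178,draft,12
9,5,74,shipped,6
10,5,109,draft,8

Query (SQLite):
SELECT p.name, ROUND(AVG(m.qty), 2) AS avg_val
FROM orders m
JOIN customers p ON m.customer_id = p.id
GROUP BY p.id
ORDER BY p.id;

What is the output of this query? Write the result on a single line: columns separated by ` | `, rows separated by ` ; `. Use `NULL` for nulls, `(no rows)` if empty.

Join each orders row to its customers via customer_id.
Group joined rows by customers.id; compute ROUND(AVG(m.qty), 2) per group.
  4: ids {1, 5} → ROUND(AVG(m.qty), 2)=5.5
  5: ids {3, 4, 8, 9, 10} → ROUND(AVG(m.qty), 2)=6.4
  7: ids {2} → ROUND(AVG(m.qty), 2)=12
  12: ids {6, 7} → ROUND(AVG(m.qty), 2)=6

Mira | 5.5 ; Wren | 6.4 ; Kira | 12 ; Zane | 6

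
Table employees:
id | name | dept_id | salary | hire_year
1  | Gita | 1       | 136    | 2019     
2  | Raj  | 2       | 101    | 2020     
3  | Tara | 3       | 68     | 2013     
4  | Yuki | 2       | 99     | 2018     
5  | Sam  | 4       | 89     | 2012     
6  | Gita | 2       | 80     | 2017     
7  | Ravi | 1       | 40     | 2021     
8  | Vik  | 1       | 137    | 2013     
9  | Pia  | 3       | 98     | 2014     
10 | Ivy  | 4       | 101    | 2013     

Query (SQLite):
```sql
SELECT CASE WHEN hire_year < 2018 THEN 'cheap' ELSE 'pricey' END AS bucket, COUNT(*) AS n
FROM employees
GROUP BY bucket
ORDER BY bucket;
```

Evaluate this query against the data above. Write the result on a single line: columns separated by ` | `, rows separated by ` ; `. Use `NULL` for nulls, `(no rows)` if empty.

Bucket rows by hire_year < 2018 → 'cheap' else 'pricey'; count each bucket.

cheap | 6 ; pricey | 4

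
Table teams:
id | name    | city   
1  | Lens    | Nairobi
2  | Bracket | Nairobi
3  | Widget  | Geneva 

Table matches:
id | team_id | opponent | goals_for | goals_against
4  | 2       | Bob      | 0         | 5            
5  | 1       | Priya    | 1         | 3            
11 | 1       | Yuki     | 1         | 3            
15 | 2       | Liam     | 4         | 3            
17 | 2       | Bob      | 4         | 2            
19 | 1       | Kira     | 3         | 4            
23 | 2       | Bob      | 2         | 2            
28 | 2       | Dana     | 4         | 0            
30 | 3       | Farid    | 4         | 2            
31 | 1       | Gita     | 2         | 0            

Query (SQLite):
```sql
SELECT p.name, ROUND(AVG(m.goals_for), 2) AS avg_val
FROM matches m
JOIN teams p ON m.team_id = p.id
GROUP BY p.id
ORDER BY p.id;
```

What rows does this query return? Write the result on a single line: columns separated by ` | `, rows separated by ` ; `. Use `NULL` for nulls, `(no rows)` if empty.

Join each matches row to its teams via team_id.
Group joined rows by teams.id; compute ROUND(AVG(m.goals_for), 2) per group.
  1: ids {5, 11, 19, 31} → ROUND(AVG(m.goals_for), 2)=1.75
  2: ids {4, 15, 17, 23, 28} → ROUND(AVG(m.goals_for), 2)=2.8
  3: ids {30} → ROUND(AVG(m.goals_for), 2)=4

Lens | 1.75 ; Bracket | 2.8 ; Widget | 4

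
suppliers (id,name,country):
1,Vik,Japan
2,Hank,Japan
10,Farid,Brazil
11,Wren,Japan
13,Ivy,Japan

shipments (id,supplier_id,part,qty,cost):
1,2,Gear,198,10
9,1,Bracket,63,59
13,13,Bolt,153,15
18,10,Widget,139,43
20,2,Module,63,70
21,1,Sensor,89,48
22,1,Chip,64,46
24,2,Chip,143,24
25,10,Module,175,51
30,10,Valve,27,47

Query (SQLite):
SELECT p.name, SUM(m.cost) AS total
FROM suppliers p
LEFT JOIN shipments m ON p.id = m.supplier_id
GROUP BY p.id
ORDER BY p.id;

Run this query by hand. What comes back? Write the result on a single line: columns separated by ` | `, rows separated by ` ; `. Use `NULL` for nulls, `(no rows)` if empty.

LEFT JOIN keeps every suppliers row; unmatched ones get NULL for shipments columns.
Group by suppliers.id and compute SUM(m.cost). SUM over an all-NULL group is NULL.
  1: ids {9, 21, 22} → SUM(m.cost)=153
  2: ids {1, 20, 24} → SUM(m.cost)=104
  10: ids {18, 25, 30} → SUM(m.cost)=141
  11: ids {—} → SUM(m.cost)=NULL
  13: ids {13} → SUM(m.cost)=15

Vik | 153 ; Hank | 104 ; Farid | 141 ; Wren | NULL ; Ivy | 15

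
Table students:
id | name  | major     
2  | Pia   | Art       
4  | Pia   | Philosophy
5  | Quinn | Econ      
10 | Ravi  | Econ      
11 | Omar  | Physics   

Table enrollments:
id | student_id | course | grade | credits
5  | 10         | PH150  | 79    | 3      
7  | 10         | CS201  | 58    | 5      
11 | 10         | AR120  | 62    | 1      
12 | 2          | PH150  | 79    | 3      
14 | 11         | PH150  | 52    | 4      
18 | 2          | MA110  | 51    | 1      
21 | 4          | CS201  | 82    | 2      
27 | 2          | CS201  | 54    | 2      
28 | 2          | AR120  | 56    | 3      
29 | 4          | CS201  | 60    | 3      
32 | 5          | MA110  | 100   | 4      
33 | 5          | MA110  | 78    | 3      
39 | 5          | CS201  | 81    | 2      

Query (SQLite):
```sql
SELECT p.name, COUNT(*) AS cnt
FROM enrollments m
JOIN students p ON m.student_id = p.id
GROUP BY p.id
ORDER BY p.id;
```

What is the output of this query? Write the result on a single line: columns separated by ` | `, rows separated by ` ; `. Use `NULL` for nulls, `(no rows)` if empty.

Join each enrollments row to its students via student_id.
Group joined rows by students.id; compute COUNT(*) per group.
  2: ids {12, 18, 27, 28} → COUNT(*)=4
  4: ids {21, 29} → COUNT(*)=2
  5: ids {32, 33, 39} → COUNT(*)=3
  10: ids {5, 7, 11} → COUNT(*)=3
  11: ids {14} → COUNT(*)=1

Pia | 4 ; Pia | 2 ; Quinn | 3 ; Ravi | 3 ; Omar | 1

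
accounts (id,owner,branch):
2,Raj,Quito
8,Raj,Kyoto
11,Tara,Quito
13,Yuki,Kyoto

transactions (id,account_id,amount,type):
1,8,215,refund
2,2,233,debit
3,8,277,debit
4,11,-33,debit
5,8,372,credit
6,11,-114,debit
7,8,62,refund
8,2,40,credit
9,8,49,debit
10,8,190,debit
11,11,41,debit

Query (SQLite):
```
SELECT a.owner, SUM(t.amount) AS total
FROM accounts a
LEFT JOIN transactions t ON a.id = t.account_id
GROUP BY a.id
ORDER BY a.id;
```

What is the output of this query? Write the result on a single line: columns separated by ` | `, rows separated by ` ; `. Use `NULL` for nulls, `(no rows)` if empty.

LEFT JOIN keeps every accounts row; unmatched ones get NULL for transactions columns.
Group by accounts.id and compute SUM(t.amount). SUM over an all-NULL group is NULL.
  2: ids {2, 8} → SUM(t.amount)=273
  8: ids {1, 3, 5, 7, 9, 10} → SUM(t.amount)=1165
  11: ids {4, 6, 11} → SUM(t.amount)=-106
  13: ids {—} → SUM(t.amount)=NULL

Raj | 273 ; Raj | 1165 ; Tara | -106 ; Yuki | NULL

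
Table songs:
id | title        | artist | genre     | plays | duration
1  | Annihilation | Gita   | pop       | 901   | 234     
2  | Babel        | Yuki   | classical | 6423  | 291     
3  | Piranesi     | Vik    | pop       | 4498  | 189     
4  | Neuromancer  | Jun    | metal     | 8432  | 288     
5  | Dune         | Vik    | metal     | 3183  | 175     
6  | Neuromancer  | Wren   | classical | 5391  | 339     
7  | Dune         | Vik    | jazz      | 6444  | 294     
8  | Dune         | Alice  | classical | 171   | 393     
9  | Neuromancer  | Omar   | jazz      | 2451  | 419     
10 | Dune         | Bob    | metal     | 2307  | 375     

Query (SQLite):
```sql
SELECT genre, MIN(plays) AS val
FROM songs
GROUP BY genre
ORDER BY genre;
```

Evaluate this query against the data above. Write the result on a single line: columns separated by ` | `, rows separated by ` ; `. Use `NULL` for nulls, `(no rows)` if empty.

classical | 171 ; jazz | 2451 ; metal | 2307 ; pop | 901

Partition songs by genre; compute MIN(plays) within each group.
  classical: ids {2, 6, 8} → MIN(plays)=171
  jazz: ids {7, 9} → MIN(plays)=2451
  metal: ids {4, 5, 10} → MIN(plays)=2307
  pop: ids {1, 3} → MIN(plays)=901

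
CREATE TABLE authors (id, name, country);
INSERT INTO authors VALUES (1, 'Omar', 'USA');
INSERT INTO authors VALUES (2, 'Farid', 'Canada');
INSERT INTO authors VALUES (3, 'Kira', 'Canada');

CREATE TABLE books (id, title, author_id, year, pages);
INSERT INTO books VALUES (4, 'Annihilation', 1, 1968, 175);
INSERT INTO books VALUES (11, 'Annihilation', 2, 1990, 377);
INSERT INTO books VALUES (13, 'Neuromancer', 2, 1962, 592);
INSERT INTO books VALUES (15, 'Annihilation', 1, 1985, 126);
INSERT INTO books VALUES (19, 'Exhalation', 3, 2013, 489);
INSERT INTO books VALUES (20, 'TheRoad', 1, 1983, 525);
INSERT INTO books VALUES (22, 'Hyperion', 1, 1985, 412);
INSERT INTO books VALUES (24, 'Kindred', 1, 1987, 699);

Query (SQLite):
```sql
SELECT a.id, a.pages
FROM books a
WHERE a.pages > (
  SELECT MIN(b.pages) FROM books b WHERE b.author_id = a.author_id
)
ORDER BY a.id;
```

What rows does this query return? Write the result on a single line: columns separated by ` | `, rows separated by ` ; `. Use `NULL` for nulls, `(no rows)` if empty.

4 | 175 ; 13 | 592 ; 20 | 525 ; 22 | 412 ; 24 | 699

For each books row a, compute MIN(pages) over rows sharing a.author_id.
Keep row a if a.pages > that per-group MIN.
  author_id=1: MIN(pages) = 126
  author_id=2: MIN(pages) = 377
  author_id=3: MIN(pages) = 489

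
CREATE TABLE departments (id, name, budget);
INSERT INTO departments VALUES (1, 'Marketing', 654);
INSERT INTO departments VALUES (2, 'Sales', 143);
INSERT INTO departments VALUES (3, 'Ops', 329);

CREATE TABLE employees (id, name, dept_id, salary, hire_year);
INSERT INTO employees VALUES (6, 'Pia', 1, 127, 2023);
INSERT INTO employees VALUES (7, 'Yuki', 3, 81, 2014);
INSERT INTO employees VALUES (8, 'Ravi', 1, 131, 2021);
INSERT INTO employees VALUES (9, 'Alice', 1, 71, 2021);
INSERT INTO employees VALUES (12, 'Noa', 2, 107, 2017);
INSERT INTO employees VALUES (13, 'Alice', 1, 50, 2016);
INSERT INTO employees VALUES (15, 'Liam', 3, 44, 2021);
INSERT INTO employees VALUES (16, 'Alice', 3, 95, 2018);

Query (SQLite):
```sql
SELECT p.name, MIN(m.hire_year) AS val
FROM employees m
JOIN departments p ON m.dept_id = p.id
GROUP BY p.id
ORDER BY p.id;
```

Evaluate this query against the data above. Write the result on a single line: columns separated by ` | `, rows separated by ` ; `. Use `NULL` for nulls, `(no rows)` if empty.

Marketing | 2016 ; Sales | 2017 ; Ops | 2014

Join each employees row to its departments via dept_id.
Group joined rows by departments.id; compute MIN(m.hire_year) per group.
  1: ids {6, 8, 9, 13} → MIN(m.hire_year)=2016
  2: ids {12} → MIN(m.hire_year)=2017
  3: ids {7, 15, 16} → MIN(m.hire_year)=2014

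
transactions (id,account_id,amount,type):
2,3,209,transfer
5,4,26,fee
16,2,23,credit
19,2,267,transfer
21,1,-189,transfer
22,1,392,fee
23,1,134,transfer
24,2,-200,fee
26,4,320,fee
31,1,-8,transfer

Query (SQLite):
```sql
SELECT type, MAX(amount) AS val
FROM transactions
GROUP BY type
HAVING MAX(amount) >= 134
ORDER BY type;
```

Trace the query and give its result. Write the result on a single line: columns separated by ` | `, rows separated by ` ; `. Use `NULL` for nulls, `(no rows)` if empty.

Partition transactions by type; compute MAX(amount) within each group.
HAVING: keep groups where MAX(amount) >= 134.
  credit: ids {16} → MAX(amount)=23
  fee: ids {5, 22, 24, 26} → MAX(amount)=392
  transfer: ids {2, 19, 21, 23, 31} → MAX(amount)=267

fee | 392 ; transfer | 267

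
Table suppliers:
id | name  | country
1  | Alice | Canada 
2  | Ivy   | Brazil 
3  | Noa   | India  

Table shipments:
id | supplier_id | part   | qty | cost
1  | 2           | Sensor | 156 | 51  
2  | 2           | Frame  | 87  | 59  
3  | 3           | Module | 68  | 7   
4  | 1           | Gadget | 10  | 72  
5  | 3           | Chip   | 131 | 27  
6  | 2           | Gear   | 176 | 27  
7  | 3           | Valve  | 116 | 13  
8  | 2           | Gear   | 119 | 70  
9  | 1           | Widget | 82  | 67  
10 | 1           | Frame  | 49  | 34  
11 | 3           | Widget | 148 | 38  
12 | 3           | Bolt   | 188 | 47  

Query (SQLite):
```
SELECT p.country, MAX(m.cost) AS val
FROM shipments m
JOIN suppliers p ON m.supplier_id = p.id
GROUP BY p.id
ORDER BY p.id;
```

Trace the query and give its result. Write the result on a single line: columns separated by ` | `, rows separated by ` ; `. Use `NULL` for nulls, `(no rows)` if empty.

Join each shipments row to its suppliers via supplier_id.
Group joined rows by suppliers.id; compute MAX(m.cost) per group.
  1: ids {4, 9, 10} → MAX(m.cost)=72
  2: ids {1, 2, 6, 8} → MAX(m.cost)=70
  3: ids {3, 5, 7, 11, 12} → MAX(m.cost)=47

Canada | 72 ; Brazil | 70 ; India | 47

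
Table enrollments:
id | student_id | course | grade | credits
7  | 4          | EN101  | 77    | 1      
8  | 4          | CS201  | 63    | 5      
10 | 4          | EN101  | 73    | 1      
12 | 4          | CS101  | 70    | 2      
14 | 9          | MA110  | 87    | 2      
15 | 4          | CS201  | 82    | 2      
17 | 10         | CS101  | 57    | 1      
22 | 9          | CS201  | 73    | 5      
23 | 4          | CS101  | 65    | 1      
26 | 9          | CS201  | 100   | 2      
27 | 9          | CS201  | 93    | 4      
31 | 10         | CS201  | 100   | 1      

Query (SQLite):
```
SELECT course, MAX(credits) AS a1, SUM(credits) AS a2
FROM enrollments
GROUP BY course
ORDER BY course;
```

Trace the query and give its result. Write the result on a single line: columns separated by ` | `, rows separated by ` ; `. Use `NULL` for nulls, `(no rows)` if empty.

CS101 | 2 | 4 ; CS201 | 5 | 19 ; EN101 | 1 | 2 ; MA110 | 2 | 2

Group enrollments by course.
Per group compute: MAX(credits), SUM(credits).
  CS101: ids {12, 17, 23} → MAX(credits)=2, SUM(credits)=4
  CS201: ids {8, 15, 22, 26, 27, 31} → MAX(credits)=5, SUM(credits)=19
  EN101: ids {7, 10} → MAX(credits)=1, SUM(credits)=2
  MA110: ids {14} → MAX(credits)=2, SUM(credits)=2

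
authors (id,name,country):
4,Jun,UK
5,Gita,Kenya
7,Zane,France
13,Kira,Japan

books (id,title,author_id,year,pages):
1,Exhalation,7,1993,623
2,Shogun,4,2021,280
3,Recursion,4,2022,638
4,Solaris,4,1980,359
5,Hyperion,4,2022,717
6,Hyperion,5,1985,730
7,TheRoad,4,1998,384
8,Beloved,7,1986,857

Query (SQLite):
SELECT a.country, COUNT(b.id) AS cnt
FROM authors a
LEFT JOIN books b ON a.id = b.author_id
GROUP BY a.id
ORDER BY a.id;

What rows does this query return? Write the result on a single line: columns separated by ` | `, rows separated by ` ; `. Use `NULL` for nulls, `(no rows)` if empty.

LEFT JOIN keeps every authors row; unmatched ones get NULL for books columns.
Group by authors.id and compute COUNT(b.id). COUNT(col) of an all-NULL group is 0.
  4: ids {2, 3, 4, 5, 7} → COUNT(b.id)=5
  5: ids {6} → COUNT(b.id)=1
  7: ids {1, 8} → COUNT(b.id)=2
  13: ids {—} → COUNT(b.id)=0

UK | 5 ; Kenya | 1 ; France | 2 ; Japan | 0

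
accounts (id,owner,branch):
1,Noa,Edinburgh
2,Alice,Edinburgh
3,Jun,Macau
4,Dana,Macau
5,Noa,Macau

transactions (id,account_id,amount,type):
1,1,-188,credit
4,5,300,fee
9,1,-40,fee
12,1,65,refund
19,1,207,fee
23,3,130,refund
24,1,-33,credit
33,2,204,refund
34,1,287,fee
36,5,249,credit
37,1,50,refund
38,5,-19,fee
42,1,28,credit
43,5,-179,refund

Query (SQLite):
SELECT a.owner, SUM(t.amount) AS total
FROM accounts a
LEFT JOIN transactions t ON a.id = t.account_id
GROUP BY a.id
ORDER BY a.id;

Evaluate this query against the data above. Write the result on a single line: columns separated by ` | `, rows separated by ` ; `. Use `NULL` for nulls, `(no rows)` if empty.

Noa | 376 ; Alice | 204 ; Jun | 130 ; Dana | NULL ; Noa | 351

LEFT JOIN keeps every accounts row; unmatched ones get NULL for transactions columns.
Group by accounts.id and compute SUM(t.amount). SUM over an all-NULL group is NULL.
  1: ids {1, 9, 12, 19, 24, 34, 37, 42} → SUM(t.amount)=376
  2: ids {33} → SUM(t.amount)=204
  3: ids {23} → SUM(t.amount)=130
  4: ids {—} → SUM(t.amount)=NULL
  5: ids {4, 36, 38, 43} → SUM(t.amount)=351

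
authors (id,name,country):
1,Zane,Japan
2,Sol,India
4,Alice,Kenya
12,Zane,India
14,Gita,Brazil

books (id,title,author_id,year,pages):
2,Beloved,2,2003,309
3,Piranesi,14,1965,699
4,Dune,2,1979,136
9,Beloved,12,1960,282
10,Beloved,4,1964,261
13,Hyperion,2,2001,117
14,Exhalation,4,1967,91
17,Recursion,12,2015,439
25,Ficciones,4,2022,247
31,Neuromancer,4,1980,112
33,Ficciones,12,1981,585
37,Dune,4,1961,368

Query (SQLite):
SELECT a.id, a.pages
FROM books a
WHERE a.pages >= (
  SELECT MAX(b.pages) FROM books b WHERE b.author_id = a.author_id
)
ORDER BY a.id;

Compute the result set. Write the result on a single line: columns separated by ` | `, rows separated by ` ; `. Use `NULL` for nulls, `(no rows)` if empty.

2 | 309 ; 3 | 699 ; 33 | 585 ; 37 | 368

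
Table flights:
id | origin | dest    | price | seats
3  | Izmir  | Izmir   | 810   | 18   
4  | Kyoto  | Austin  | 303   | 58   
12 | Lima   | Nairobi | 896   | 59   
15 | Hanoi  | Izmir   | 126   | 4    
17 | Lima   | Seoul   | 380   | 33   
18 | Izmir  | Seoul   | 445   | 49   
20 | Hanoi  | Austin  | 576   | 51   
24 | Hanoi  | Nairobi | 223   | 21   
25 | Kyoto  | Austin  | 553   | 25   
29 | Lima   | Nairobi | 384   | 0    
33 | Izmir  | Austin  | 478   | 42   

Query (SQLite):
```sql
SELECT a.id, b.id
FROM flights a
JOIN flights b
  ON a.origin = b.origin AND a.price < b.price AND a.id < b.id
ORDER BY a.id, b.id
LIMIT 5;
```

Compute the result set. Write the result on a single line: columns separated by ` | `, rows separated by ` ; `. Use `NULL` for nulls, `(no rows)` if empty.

4 | 25 ; 15 | 20 ; 15 | 24 ; 17 | 29 ; 18 | 33

Pairs (a,b) with same origin, a.price < b.price, a.id < b.id.
origin groups: Hanoi:{15,20,24} Izmir:{3,18,33} Kyoto:{4,25} Lima:{12,17,29}
Ordered by (a.id, b.id); first 5.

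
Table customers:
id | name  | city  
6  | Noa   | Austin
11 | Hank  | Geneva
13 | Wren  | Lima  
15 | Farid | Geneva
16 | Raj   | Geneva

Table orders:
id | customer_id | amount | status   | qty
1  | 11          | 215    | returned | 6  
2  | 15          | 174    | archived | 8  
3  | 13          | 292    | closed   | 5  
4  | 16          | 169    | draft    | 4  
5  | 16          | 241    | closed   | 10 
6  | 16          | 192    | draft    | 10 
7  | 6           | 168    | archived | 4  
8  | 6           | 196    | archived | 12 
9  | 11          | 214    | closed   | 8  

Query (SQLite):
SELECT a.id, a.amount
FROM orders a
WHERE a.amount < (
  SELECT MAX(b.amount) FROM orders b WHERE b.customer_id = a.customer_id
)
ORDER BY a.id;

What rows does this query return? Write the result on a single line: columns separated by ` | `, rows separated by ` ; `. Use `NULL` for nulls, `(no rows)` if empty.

4 | 169 ; 6 | 192 ; 7 | 168 ; 9 | 214

For each orders row a, compute MAX(amount) over rows sharing a.customer_id.
Keep row a if a.amount < that per-group MAX.
  customer_id=6: MAX(amount) = 196
  customer_id=11: MAX(amount) = 215
  customer_id=13: MAX(amount) = 292
  customer_id=15: MAX(amount) = 174
  customer_id=16: MAX(amount) = 241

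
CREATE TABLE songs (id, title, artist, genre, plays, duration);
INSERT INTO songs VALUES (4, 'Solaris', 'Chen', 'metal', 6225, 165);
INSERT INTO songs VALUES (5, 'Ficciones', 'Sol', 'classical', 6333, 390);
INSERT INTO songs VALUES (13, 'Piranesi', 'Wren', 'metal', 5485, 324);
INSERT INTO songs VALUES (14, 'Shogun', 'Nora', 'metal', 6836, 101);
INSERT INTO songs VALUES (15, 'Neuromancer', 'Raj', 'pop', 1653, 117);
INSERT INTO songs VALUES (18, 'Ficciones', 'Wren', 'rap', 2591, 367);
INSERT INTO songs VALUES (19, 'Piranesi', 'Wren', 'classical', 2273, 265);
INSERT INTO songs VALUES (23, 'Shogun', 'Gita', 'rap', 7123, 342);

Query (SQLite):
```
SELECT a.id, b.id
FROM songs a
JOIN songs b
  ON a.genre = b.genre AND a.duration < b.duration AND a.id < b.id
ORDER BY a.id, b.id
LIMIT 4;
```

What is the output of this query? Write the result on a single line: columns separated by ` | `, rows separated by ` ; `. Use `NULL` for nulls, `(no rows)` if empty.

4 | 13

Pairs (a,b) with same genre, a.duration < b.duration, a.id < b.id.
genre groups: classical:{5,19} metal:{4,13,14} pop:{15} rap:{18,23}
Ordered by (a.id, b.id); first 4.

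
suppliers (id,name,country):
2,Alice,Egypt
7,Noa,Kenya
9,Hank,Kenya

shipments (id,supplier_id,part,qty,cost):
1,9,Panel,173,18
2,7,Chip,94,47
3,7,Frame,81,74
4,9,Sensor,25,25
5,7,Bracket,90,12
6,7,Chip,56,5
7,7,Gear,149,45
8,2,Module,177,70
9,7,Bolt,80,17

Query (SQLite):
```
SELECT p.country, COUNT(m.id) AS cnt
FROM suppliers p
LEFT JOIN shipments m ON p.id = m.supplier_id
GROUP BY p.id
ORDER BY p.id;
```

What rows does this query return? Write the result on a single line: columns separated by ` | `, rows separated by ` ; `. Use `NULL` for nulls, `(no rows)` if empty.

Egypt | 1 ; Kenya | 6 ; Kenya | 2

LEFT JOIN keeps every suppliers row; unmatched ones get NULL for shipments columns.
Group by suppliers.id and compute COUNT(m.id). COUNT(col) of an all-NULL group is 0.
  2: ids {8} → COUNT(m.id)=1
  7: ids {2, 3, 5, 6, 7, 9} → COUNT(m.id)=6
  9: ids {1, 4} → COUNT(m.id)=2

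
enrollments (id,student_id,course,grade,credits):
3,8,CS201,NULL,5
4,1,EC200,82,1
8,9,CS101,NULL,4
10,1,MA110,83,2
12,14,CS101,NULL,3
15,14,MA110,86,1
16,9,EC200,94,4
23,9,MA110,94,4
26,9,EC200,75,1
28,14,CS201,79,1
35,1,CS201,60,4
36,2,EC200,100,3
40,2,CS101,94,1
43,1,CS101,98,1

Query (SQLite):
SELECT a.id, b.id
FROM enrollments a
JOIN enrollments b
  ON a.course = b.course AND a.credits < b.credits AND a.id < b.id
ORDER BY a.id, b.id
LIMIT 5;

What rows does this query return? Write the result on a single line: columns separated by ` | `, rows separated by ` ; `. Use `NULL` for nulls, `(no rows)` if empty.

Pairs (a,b) with same course, a.credits < b.credits, a.id < b.id.
course groups: CS101:{8,12,40,43} CS201:{3,28,35} EC200:{4,16,26,36} MA110:{10,15,23}
Ordered by (a.id, b.id); first 5.

4 | 16 ; 4 | 36 ; 10 | 23 ; 15 | 23 ; 26 | 36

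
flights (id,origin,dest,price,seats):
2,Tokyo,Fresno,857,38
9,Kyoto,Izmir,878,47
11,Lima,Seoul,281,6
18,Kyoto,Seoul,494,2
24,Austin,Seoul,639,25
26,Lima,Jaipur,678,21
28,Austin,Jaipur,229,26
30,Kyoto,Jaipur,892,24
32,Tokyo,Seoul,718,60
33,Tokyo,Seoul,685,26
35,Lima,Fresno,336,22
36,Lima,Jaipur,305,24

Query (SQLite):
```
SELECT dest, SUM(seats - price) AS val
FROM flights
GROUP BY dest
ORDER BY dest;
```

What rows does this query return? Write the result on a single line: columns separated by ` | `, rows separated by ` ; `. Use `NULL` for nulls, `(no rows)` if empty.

For each row compute seats - price.
Group by dest; take SUM of the expression per group.
  Fresno: ids {2, 35} → SUM(seats - price)=-1133
  Izmir: ids {9} → SUM(seats - price)=-831
  Jaipur: ids {26, 28, 30, 36} → SUM(seats - price)=-2009
  Seoul: ids {11, 18, 24, 32, 33} → SUM(seats - price)=-2698

Fresno | -1133 ; Izmir | -831 ; Jaipur | -2009 ; Seoul | -2698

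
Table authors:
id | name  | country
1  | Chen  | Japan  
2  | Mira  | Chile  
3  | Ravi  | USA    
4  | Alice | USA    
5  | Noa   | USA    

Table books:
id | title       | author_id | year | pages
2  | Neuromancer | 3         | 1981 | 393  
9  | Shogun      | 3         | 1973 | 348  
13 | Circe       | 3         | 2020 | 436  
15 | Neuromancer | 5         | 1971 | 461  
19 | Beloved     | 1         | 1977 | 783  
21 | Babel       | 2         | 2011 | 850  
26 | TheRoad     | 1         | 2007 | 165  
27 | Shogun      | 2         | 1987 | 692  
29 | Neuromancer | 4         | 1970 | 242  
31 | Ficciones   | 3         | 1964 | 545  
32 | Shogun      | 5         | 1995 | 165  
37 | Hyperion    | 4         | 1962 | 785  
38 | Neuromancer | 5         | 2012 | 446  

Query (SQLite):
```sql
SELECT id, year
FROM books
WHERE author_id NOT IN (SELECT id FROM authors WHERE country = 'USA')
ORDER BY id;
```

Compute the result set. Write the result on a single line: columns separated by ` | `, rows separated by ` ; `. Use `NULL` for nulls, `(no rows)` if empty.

19 | 1977 ; 21 | 2011 ; 26 | 2007 ; 27 | 1987

Inner query: authors.id where country = 'USA'.
Outer: keep books rows whose author_id is not in that set.
Inner query → {3, 4, 5}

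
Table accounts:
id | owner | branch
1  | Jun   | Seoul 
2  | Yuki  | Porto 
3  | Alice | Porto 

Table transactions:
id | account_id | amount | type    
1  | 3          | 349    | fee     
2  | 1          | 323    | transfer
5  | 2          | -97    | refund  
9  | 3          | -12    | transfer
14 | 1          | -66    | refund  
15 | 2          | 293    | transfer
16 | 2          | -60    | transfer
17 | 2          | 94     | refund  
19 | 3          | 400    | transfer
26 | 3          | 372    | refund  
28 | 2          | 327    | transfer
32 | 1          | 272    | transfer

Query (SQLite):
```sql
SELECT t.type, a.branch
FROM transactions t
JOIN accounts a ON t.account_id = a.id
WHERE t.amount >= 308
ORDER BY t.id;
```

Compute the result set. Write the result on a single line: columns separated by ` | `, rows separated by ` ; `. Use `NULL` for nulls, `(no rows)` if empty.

fee | Porto ; transfer | Seoul ; transfer | Porto ; refund | Porto ; transfer | Porto

Each transactions row matches the accounts row where account_id = accounts.id.
Then keep rows with t.amount >= 308.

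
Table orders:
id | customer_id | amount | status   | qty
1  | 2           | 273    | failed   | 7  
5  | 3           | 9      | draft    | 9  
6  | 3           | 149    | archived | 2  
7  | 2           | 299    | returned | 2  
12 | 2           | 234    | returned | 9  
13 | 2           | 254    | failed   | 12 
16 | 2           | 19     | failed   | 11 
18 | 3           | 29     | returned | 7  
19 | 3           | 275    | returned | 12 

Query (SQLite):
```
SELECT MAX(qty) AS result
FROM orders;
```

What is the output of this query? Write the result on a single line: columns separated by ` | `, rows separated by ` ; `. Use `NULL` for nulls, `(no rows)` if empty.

12

All qty values: [7, 9, 2, 2, 9, 12, 11, 7, 12].
MAX of non-NULL values = 12.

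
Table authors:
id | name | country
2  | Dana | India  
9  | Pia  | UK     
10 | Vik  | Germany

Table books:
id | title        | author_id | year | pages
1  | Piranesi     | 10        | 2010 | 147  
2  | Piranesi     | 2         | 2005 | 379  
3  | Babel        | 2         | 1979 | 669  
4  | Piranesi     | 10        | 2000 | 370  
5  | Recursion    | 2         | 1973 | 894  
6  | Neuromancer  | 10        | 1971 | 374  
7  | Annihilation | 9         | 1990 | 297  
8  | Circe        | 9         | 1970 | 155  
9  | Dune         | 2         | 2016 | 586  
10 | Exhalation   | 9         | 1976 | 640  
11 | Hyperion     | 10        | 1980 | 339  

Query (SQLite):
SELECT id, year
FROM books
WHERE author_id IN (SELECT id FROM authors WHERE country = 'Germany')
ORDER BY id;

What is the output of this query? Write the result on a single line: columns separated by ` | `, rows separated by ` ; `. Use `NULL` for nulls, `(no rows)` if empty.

1 | 2010 ; 4 | 2000 ; 6 | 1971 ; 11 | 1980

Inner query: authors.id where country = 'Germany'.
Outer: keep books rows whose author_id is in that set.
Inner query → {10}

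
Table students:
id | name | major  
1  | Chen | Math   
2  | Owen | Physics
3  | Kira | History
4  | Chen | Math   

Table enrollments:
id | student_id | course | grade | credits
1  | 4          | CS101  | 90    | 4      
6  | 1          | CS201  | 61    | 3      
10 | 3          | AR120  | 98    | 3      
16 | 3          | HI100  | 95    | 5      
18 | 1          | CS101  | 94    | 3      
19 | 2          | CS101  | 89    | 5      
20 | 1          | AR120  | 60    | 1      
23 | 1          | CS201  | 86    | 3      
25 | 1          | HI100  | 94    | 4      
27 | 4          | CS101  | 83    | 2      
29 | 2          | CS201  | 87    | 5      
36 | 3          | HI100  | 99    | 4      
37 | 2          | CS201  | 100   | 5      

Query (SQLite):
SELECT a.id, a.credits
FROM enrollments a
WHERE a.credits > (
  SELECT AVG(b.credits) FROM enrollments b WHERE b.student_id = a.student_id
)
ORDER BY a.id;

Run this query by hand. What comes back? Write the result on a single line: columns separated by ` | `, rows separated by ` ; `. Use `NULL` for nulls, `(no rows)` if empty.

1 | 4 ; 6 | 3 ; 16 | 5 ; 18 | 3 ; 23 | 3 ; 25 | 4

For each enrollments row a, compute AVG(credits) over rows sharing a.student_id.
Keep row a if a.credits > that per-group AVG.
  student_id=1: AVG(credits) = 2.8
  student_id=2: AVG(credits) = 5.0
  student_id=3: AVG(credits) = 4.0
  student_id=4: AVG(credits) = 3.0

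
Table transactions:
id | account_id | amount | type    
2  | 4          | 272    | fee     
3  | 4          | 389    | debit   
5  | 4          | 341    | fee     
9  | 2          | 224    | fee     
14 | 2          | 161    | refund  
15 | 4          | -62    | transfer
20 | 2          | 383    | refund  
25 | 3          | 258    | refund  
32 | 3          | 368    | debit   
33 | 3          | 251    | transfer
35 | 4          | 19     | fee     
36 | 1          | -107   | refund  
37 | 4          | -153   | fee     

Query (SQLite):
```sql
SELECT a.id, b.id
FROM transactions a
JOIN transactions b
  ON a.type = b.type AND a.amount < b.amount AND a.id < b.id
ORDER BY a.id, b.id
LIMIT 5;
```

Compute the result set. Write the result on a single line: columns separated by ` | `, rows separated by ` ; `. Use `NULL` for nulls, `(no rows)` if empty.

2 | 5 ; 14 | 20 ; 14 | 25 ; 15 | 33

Pairs (a,b) with same type, a.amount < b.amount, a.id < b.id.
type groups: debit:{3,32} fee:{2,5,9,35,37} refund:{14,20,25,36} transfer:{15,33}
Ordered by (a.id, b.id); first 5.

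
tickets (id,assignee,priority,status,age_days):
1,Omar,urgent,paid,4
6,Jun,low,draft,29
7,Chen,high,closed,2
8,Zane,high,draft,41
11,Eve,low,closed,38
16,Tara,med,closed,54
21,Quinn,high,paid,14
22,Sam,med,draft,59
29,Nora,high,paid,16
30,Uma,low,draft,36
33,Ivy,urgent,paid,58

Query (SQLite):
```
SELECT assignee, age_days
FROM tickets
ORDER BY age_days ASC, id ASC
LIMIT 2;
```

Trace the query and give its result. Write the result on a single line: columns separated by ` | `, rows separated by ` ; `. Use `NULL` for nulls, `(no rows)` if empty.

Chen | 2 ; Omar | 4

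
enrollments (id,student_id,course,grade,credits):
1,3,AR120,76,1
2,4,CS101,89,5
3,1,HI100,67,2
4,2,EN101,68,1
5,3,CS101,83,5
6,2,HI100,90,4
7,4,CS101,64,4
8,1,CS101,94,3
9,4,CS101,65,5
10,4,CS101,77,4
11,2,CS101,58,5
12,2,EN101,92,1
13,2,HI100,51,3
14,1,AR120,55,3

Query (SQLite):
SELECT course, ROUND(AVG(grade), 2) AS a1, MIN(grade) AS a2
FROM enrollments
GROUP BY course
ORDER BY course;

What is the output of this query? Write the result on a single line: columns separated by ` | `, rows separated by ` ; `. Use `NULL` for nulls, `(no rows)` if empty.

Group enrollments by course.
Per group compute: ROUND(AVG(grade), 2), MIN(grade).
  AR120: ids {1, 14} → ROUND(AVG(grade), 2)=65.5, MIN(grade)=55
  CS101: ids {2, 5, 7, 8, 9, 10, 11} → ROUND(AVG(grade), 2)=75.71, MIN(grade)=58
  EN101: ids {4, 12} → ROUND(AVG(grade), 2)=80, MIN(grade)=68
  HI100: ids {3, 6, 13} → ROUND(AVG(grade), 2)=69.33, MIN(grade)=51

AR120 | 65.5 | 55 ; CS101 | 75.71 | 58 ; EN101 | 80 | 68 ; HI100 | 69.33 | 51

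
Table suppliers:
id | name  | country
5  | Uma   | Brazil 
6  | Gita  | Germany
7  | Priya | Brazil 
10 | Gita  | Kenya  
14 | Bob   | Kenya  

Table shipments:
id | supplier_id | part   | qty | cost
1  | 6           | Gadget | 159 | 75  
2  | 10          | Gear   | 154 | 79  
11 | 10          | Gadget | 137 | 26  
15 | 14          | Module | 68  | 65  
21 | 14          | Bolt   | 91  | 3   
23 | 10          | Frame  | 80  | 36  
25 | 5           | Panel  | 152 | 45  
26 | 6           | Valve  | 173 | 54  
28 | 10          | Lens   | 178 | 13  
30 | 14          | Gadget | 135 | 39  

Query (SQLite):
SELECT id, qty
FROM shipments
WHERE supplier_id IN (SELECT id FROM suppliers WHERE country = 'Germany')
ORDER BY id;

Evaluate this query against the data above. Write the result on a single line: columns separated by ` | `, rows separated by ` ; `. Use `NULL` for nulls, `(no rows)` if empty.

Inner query: suppliers.id where country = 'Germany'.
Outer: keep shipments rows whose supplier_id is in that set.
Inner query → {6}

1 | 159 ; 26 | 173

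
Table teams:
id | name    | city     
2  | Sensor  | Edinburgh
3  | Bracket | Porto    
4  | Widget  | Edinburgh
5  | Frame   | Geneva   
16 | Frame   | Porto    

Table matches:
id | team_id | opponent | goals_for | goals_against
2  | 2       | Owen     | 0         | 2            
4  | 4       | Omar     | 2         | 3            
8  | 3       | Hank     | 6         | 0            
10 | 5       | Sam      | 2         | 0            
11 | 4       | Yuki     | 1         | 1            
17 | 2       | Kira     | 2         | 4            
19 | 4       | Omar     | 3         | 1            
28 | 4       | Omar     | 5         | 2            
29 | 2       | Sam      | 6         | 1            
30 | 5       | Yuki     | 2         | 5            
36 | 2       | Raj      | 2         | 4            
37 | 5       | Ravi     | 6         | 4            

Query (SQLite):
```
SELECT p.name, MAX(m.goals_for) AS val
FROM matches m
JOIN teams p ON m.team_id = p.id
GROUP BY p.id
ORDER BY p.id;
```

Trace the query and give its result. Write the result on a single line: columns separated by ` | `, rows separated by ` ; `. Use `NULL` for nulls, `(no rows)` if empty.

Sensor | 6 ; Bracket | 6 ; Widget | 5 ; Frame | 6

Join each matches row to its teams via team_id.
Group joined rows by teams.id; compute MAX(m.goals_for) per group.
  2: ids {2, 17, 29, 36} → MAX(m.goals_for)=6
  3: ids {8} → MAX(m.goals_for)=6
  4: ids {4, 11, 19, 28} → MAX(m.goals_for)=5
  5: ids {10, 30, 37} → MAX(m.goals_for)=6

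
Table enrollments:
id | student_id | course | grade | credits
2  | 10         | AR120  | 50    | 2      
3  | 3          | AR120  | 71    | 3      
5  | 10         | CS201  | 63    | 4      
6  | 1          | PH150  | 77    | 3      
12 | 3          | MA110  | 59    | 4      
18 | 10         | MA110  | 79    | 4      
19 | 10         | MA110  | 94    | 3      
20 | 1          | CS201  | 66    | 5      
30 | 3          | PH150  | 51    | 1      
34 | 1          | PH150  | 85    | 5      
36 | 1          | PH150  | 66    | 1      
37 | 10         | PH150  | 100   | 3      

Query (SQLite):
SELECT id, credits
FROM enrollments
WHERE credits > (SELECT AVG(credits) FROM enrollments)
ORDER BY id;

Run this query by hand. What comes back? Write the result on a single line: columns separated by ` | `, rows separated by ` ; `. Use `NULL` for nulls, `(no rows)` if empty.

Scalar subquery: AVG(credits) over all enrollments rows = 3.166667 (≈; comparison uses full precision).
Keep rows where credits > that value.

5 | 4 ; 12 | 4 ; 18 | 4 ; 20 | 5 ; 34 | 5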